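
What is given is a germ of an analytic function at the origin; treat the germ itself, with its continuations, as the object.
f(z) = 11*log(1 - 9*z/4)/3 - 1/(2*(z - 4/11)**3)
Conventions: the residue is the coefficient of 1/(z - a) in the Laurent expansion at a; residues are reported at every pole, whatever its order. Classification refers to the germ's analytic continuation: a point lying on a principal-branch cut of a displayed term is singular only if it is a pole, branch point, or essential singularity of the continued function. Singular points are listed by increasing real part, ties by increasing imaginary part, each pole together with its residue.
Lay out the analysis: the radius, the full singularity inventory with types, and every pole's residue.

Denominator factor (z - 4/11)^3: pole of order 3 at 4/11, modulus 4/11.
Branch term (11/3)*log(1 - z/(4/9)): its argument vanishes at z = 4/9, a logarithmic branch point, modulus 4/9.
The radius of convergence is the smallest modulus among the singular points: 4/11.
The branch term is analytic at 4/11 and contributes nothing to the residue; only the rational part matters.
At the order-3 pole 4/11 set g(z) = (z - (4/11))^3*(rational part) = -1/2.
Order-3 pole: residue = g''(a)/2; g''(4/11) = 0, so the residue is 0.
List the singular points by increasing real part (a conjugate pair: the negative imaginary part first).

Radius of convergence at 0: 4/11.
At 4/11: a pole of order 3; residue 0.
At 4/9: a logarithmic branch point.


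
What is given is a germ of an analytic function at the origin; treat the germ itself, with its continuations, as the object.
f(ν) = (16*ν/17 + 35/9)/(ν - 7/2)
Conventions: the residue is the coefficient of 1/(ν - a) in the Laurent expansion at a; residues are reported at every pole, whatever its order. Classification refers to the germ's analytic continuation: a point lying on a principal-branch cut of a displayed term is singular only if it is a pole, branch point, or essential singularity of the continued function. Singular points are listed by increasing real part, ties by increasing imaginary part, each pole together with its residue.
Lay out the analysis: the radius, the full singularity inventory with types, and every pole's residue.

Denominator factor (ν - 7/2): pole of order 1 at 7/2, modulus 7/2.
The radius of convergence is the smallest modulus among the singular points: 7/2.
At the order-1 pole 7/2 set g(ν) = (ν - (7/2))*f(ν) = 16*ν/17 + 35/9.
Simple pole: residue = g(a) at a = 7/2, which is 1099/153.

Radius of convergence at 0: 7/2.
At 7/2: a pole of order 1; residue 1099/153.


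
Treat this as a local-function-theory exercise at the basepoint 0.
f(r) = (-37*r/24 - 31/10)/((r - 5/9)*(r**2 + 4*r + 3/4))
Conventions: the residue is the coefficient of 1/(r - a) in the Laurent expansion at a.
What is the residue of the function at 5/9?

The residue is -12819/10630.

At the order-1 pole 5/9 set g(r) = (r - (5/9))*f(r) = (-37*r/24 - 31/10)/(r**2 + 4*r + 3/4).
Simple pole: residue = g(a) at a = 5/9, which is -12819/10630.


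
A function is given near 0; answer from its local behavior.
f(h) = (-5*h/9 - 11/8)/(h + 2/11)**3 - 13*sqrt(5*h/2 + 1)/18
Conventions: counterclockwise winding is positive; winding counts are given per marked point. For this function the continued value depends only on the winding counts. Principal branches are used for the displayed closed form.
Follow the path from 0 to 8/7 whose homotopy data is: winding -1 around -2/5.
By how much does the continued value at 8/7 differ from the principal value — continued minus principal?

The rational part is single-valued and drops out of the difference; each branch term changes only by its own monodromy.
(-13/18)*sqrt(1 - h/(-2/5)): winding -1 is odd, the square root flips sign, contributing -2*(-13/18)*sqrt(1 - (8/7)/(-2/5)) = -2*(-13/18)*sqrt(27/7) = (13/21)*sqrt(21).
Summing the contributions at h = 8/7 gives (13/21)*sqrt(21).

Continued minus principal equals (13/21)*sqrt(21).


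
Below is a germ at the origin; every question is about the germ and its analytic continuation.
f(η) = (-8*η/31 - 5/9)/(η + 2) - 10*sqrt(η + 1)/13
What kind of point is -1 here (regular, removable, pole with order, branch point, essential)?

The term (-10/13)*sqrt(1 - η/(-1)) has argument 1 - -1/(-1) = 0 at -1: a square-root (algebraic, two-sheeted) branch point; the remaining terms are analytic or single-valued there.

The point is an algebraic (square-root) branch point.


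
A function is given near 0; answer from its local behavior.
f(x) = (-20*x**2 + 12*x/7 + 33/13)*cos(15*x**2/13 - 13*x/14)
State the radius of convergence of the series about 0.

The factor cos(15*x**2/13 - 13*x/14) is entire and contributes no finite singular point.
The polynomial part has no poles.
No finite singular points: the Taylor series at 0 converges everywhere.

The radius of convergence is infinite.


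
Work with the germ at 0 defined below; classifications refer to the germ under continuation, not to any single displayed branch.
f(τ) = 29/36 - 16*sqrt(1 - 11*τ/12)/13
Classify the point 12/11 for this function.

The point is an algebraic (square-root) branch point.

The term (-16/13)*sqrt(1 - τ/(12/11)) has argument 1 - 12/11/(12/11) = 0 at 12/11: a square-root (algebraic, two-sheeted) branch point; the remaining terms are analytic or single-valued there.


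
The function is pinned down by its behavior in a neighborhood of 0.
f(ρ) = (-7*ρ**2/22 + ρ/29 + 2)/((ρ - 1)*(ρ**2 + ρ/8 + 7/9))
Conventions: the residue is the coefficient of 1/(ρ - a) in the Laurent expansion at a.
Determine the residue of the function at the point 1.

At the order-1 pole 1 set g(ρ) = (ρ - (1))*f(ρ) = (-7*ρ**2/22 + ρ/29 + 2)/(ρ**2 + ρ/8 + 7/9).
Simple pole: residue = g(a) at a = 1, which is 39420/43703.

The residue is 39420/43703.


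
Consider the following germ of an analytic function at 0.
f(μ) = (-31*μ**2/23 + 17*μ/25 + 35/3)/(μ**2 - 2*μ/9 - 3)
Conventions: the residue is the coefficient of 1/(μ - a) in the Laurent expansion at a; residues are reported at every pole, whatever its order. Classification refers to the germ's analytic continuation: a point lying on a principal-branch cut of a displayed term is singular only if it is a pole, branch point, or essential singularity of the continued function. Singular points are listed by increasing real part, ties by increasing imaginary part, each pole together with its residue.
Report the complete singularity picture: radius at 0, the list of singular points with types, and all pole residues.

Denominator factor (μ**2 - 2*μ/9 - 3): discriminant 976/81, real irrational roots 1/9 + (2/9)*sqrt(61) and 1/9 - (2/9)*sqrt(61); poles of order 1, moduli 1/9 + (2/9)*sqrt(61) and -1/9 + (2/9)*sqrt(61).
The radius of convergence is the smallest modulus among the singular points: -1/9 + (2/9)*sqrt(61).
The factor μ**2 - 2*μ/9 - 3 splits as (μ - a)(μ - a') with a = 1/9 - (2/9)*sqrt(61), a' = 1/9 + (2/9)*sqrt(61). At the order-1 pole a set g(μ) = (μ - a)*f(μ) = [-31*μ**2/23 + 17*μ/25 + 35/3] / (μ - a').
Simple pole: residue = g(a) at a = 1/9 - (2/9)*sqrt(61), which is 1969/10350 - (357019/1262700)*sqrt(61).
The factor μ**2 - 2*μ/9 - 3 splits as (μ - a)(μ - a') with a = 1/9 + (2/9)*sqrt(61), a' = 1/9 - (2/9)*sqrt(61). At the order-1 pole a set g(μ) = (μ - a)*f(μ) = [-31*μ**2/23 + 17*μ/25 + 35/3] / (μ - a').
Simple pole: residue = g(a) at a = 1/9 + (2/9)*sqrt(61), which is 1969/10350 + (357019/1262700)*sqrt(61).
List the singular points by increasing real part (a conjugate pair: the negative imaginary part first).

Radius of convergence at 0: -1/9 + (2/9)*sqrt(61).
At 1/9 - (2/9)*sqrt(61): a pole of order 1; residue 1969/10350 - (357019/1262700)*sqrt(61).
At 1/9 + (2/9)*sqrt(61): a pole of order 1; residue 1969/10350 + (357019/1262700)*sqrt(61).


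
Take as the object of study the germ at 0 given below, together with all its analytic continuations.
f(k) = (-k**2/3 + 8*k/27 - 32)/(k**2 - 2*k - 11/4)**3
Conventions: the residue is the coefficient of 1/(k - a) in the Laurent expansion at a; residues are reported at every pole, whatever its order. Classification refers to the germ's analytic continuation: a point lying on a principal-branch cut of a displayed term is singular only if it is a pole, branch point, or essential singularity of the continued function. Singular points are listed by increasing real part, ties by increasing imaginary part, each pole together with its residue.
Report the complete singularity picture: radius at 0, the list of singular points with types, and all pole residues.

Radius of convergence at 0: -1 + (1/2)*sqrt(15).
At 1 - (1/2)*sqrt(15): a pole of order 3; residue (683/12150)*sqrt(15).
At 1 + (1/2)*sqrt(15): a pole of order 3; residue -(683/12150)*sqrt(15).


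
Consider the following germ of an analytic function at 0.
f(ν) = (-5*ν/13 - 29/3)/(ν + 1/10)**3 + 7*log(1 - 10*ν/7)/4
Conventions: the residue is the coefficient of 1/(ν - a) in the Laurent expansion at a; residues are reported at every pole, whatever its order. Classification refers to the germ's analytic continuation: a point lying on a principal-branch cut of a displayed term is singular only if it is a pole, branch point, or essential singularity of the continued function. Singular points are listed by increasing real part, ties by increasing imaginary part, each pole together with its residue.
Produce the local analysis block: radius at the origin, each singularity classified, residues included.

Radius of convergence at 0: 1/10.
At -1/10: a pole of order 3; residue 0.
At 7/10: a logarithmic branch point.

Denominator factor (ν + 1/10)^3: pole of order 3 at -1/10, modulus 1/10.
Branch term (7/4)*log(1 - ν/(7/10)): its argument vanishes at ν = 7/10, a logarithmic branch point, modulus 7/10.
The radius of convergence is the smallest modulus among the singular points: 1/10.
The branch term is analytic at -1/10 and contributes nothing to the residue; only the rational part matters.
At the order-3 pole -1/10 set g(ν) = (ν - (-1/10))^3*(rational part) = -5*ν/13 - 29/3.
Order-3 pole: residue = g''(a)/2; g''(-1/10) = 0, so the residue is 0.
List the singular points by increasing real part (a conjugate pair: the negative imaginary part first).


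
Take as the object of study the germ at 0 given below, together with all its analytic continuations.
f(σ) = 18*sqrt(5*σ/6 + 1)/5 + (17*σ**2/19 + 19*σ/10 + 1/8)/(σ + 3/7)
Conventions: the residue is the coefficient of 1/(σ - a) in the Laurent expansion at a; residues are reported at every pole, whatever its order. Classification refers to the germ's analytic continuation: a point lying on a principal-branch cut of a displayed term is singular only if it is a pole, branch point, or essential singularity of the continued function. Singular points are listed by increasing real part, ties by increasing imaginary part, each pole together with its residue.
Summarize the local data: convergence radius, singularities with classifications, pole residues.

Denominator factor (σ + 3/7): pole of order 1 at -3/7, modulus 3/7.
Branch term (18/5)*sqrt(1 - σ/(-6/5)): its argument vanishes at σ = -6/5, a square-root branch point, modulus 6/5.
The radius of convergence is the smallest modulus among the singular points: 3/7.
The branch term is analytic at -3/7 and contributes nothing to the residue; only the rational part matters.
At the order-1 pole -3/7 set g(σ) = (σ - (-3/7))*(rational part) = 17*σ**2/19 + 19*σ/10 + 1/8.
Simple pole: residue = g(a) at a = -3/7, which is -19549/37240.
List the singular points by increasing real part (a conjugate pair: the negative imaginary part first).

Radius of convergence at 0: 3/7.
At -6/5: an algebraic (square-root) branch point.
At -3/7: a pole of order 1; residue -19549/37240.


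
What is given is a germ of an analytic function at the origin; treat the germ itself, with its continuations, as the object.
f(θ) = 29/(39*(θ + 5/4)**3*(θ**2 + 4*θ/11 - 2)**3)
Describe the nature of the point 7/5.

The point is a regular point.

Denominator factors: θ + 5/4 = 53/20 at θ = 7/5; θ**2 + 4*θ/11 - 2 = 129/275 at θ = 7/5 — none vanishes.
So the germ continues analytically to 7/5.


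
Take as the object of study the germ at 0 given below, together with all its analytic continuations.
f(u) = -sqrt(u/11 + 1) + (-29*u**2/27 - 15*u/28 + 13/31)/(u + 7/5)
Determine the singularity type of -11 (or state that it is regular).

The term (-1)*sqrt(1 - u/(-11)) has argument 1 - -11/(-11) = 0 at -11: a square-root (algebraic, two-sheeted) branch point; the remaining terms are analytic or single-valued there.

The point is an algebraic (square-root) branch point.


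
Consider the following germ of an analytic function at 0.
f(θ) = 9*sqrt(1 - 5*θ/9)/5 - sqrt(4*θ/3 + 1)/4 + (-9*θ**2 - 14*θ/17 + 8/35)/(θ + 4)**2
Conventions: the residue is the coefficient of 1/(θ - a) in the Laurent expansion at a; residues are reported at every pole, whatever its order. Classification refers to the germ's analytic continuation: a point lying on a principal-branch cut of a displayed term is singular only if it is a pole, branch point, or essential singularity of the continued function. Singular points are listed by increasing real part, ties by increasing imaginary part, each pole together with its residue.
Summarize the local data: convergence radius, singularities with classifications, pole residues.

Denominator factor (θ + 4)^2: pole of order 2 at -4, modulus 4.
Branch term (9/5)*sqrt(1 - θ/(9/5)): its argument vanishes at θ = 9/5, a square-root branch point, modulus 9/5.
Branch term (-1/4)*sqrt(1 - θ/(-3/4)): its argument vanishes at θ = -3/4, a square-root branch point, modulus 3/4.
The radius of convergence is the smallest modulus among the singular points: 3/4.
The branch terms are analytic at -4 and contribute nothing to the residue; only the rational part matters.
At the order-2 pole -4 set g(θ) = (θ - (-4))^2*(rational part) = -9*θ**2 - 14*θ/17 + 8/35.
Order-2 pole: residue = g'(a); g'(-4) = 1210/17, so the residue is 1210/17.
List the singular points by increasing real part (a conjugate pair: the negative imaginary part first).

Radius of convergence at 0: 3/4.
At -4: a pole of order 2; residue 1210/17.
At -3/4: an algebraic (square-root) branch point.
At 9/5: an algebraic (square-root) branch point.


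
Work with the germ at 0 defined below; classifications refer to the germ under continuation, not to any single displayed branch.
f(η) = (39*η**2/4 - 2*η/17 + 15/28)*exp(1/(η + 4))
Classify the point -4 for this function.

The exponent 1/(η - (-4)) has a pole at -4, so exp(1/(η - (-4))) takes every nonzero value near it: an essential singularity (not a pole of any order).

The point is an essential singularity.


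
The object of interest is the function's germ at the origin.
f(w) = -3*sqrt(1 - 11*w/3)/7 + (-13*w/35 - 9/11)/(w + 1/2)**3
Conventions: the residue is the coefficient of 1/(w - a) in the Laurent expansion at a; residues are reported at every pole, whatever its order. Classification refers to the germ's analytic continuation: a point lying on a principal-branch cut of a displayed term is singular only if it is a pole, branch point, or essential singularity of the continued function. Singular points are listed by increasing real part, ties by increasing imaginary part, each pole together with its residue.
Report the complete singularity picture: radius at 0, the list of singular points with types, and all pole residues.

Radius of convergence at 0: 3/11.
At -1/2: a pole of order 3; residue 0.
At 3/11: an algebraic (square-root) branch point.

Denominator factor (w + 1/2)^3: pole of order 3 at -1/2, modulus 1/2.
Branch term (-3/7)*sqrt(1 - w/(3/11)): its argument vanishes at w = 3/11, a square-root branch point, modulus 3/11.
The radius of convergence is the smallest modulus among the singular points: 3/11.
The branch term is analytic at -1/2 and contributes nothing to the residue; only the rational part matters.
At the order-3 pole -1/2 set g(w) = (w - (-1/2))^3*(rational part) = -13*w/35 - 9/11.
Order-3 pole: residue = g''(a)/2; g''(-1/2) = 0, so the residue is 0.
List the singular points by increasing real part (a conjugate pair: the negative imaginary part first).


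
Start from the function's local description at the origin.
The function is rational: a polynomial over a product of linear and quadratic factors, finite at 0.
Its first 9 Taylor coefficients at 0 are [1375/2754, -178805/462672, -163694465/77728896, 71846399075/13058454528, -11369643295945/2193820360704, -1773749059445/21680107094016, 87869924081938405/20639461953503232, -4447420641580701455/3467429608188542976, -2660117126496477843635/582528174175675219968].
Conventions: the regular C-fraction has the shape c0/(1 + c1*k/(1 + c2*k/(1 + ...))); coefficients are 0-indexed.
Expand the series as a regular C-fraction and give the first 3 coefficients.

Taylor coefficients (read off): a_0 = 1375/2754, a_1 = -178805/462672, a_2 = -163694465/77728896.
c0 = a_0 = 1375/2754. Peel one level at a time: if S = 1 + c*k/S' with S'(0) = 1, then c is the k-coefficient of S and S' = c*k/(S - 1).
S_1 = c0/f = 1 + (3251/4200)*k + (505807/105000)*k^2 + ...; c1 = 3251/4200.
S_2 = c1*k/(S_1 - 1) = 1 + (-505807/81275)*k + ...; c2 = -505807/81275.

The regular C-fraction coefficients are [1375/2754, 3251/4200, -505807/81275].


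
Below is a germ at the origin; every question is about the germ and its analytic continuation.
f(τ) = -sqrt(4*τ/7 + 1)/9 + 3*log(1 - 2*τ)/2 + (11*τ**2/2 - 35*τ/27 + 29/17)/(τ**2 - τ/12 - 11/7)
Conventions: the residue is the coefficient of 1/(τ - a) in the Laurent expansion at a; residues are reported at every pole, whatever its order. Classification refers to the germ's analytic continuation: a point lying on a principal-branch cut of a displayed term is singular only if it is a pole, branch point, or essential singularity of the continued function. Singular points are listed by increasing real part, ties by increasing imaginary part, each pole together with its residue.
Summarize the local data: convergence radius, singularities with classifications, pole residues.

Radius of convergence at 0: 1/2.
At -7/4: an algebraic (square-root) branch point.
At 1/24 - (1/168)*sqrt(44401): a pole of order 1; residue -181/432 - (6362557/326080944)*sqrt(44401).
At 1/2: a logarithmic branch point.
At 1/24 + (1/168)*sqrt(44401): a pole of order 1; residue -181/432 + (6362557/326080944)*sqrt(44401).


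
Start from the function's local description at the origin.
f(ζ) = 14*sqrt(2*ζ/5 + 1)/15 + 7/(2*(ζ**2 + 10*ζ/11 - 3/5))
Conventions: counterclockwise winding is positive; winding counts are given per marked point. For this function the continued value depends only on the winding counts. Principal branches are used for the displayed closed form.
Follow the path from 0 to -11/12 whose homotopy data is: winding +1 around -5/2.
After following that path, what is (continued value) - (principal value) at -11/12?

The rational part is single-valued and drops out of the difference; each branch term changes only by its own monodromy.
(14/15)*sqrt(1 - ζ/(-5/2)): winding +1 is odd, the square root flips sign, contributing -2*(14/15)*sqrt(1 - (-11/12)/(-5/2)) = -2*(14/15)*sqrt(19/30) = -(14/225)*sqrt(570).
Summing the contributions at ζ = -11/12 gives -(14/225)*sqrt(570).

Continued minus principal equals -(14/225)*sqrt(570).


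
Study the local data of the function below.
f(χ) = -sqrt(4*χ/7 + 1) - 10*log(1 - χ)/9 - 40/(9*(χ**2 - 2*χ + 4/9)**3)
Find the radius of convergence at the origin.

Denominator factor (χ**2 - 2*χ + 4/9)^3: discriminant 20/9, real irrational roots 1 + (1/3)*sqrt(5) and 1 - (1/3)*sqrt(5); poles of order 3, moduli 1 + (1/3)*sqrt(5) and 1 - (1/3)*sqrt(5).
Branch term (-10/9)*log(1 - χ/(1)): its argument vanishes at χ = 1, a logarithmic branch point, modulus 1.
Branch term (-1)*sqrt(1 - χ/(-7/4)): its argument vanishes at χ = -7/4, a square-root branch point, modulus 7/4.
The radius of convergence is the smallest modulus among the singular points: 1 - (1/3)*sqrt(5).

The radius of convergence is 1 - (1/3)*sqrt(5).


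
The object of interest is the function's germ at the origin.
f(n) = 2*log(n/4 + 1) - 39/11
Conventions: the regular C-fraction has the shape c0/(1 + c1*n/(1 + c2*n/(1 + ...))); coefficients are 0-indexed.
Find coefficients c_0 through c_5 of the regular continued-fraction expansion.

Taylor coefficients (expand at 0): a_0 = -39/11, a_1 = 1/2, a_2 = -1/16, a_3 = 1/96, a_4 = -1/512, a_5 = 1/2560.
c0 = a_0 = -39/11. Peel one level at a time: if S = 1 + c*n/S' with S'(0) = 1, then c is the n-coefficient of S and S' = c*n/(S - 1).
S_1 = c0/f = 1 + (11/78)*n + (55/24336)*n^2 + ...; c1 = 11/78.
S_2 = c1*n/(S_1 - 1) = 1 + (-5/312)*n + (-1/192)*n^2 + ...; c2 = -5/312.
S_3 = c2*n/(S_2 - 1) = 1 + (-13/40)*n + (117/800)*n^2 + ...; c3 = -13/40.
S_4 = c3*n/(S_3 - 1) = 1 + (9/20)*n + (-1/240)*n^2 + ...; c4 = 9/20.
S_5 = c4*n/(S_4 - 1) = 1 + (1/108)*n + ...; c5 = 1/108.

The regular C-fraction coefficients are [-39/11, 11/78, -5/312, -13/40, 9/20, 1/108].


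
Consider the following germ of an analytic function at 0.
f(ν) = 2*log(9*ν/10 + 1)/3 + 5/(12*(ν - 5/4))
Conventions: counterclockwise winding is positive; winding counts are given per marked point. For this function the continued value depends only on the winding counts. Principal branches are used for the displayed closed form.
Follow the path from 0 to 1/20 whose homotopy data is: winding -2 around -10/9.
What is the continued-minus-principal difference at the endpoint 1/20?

The rational part is single-valued and drops out of the difference; each branch term changes only by its own monodromy.
(2/3)*log(1 - ν/(-10/9)): each positive loop around -10/9 adds 2*pi*i to the log, so winding -2 contributes (2/3)*(-2)*2*pi*i = -(8/3)*pi*i.
Summing the contributions at ν = 1/20 gives -(8/3)*pi*i.

Continued minus principal equals -(8/3)*pi*i.


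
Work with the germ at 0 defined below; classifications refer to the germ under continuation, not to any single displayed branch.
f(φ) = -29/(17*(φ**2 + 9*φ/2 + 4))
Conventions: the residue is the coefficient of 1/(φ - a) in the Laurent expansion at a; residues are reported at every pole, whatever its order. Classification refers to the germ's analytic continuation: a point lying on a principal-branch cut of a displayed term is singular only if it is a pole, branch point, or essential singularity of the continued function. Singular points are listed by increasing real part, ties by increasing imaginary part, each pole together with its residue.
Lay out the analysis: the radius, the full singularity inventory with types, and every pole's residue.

Denominator factor (φ**2 + 9*φ/2 + 4): discriminant 17/4, real irrational roots -9/4 + (1/4)*sqrt(17) and -9/4 - (1/4)*sqrt(17); poles of order 1, moduli 9/4 - (1/4)*sqrt(17) and 9/4 + (1/4)*sqrt(17).
The radius of convergence is the smallest modulus among the singular points: 9/4 - (1/4)*sqrt(17).
The factor φ**2 + 9*φ/2 + 4 splits as (φ - a)(φ - a') with a = -9/4 - (1/4)*sqrt(17), a' = -9/4 + (1/4)*sqrt(17). At the order-1 pole a set g(φ) = (φ - a)*f(φ) = [-29/17] / (φ - a').
Simple pole: residue = g(a) at a = -9/4 - (1/4)*sqrt(17), which is (58/289)*sqrt(17).
The factor φ**2 + 9*φ/2 + 4 splits as (φ - a)(φ - a') with a = -9/4 + (1/4)*sqrt(17), a' = -9/4 - (1/4)*sqrt(17). At the order-1 pole a set g(φ) = (φ - a)*f(φ) = [-29/17] / (φ - a').
Simple pole: residue = g(a) at a = -9/4 + (1/4)*sqrt(17), which is -(58/289)*sqrt(17).
List the singular points by increasing real part (a conjugate pair: the negative imaginary part first).

Radius of convergence at 0: 9/4 - (1/4)*sqrt(17).
At -9/4 - (1/4)*sqrt(17): a pole of order 1; residue (58/289)*sqrt(17).
At -9/4 + (1/4)*sqrt(17): a pole of order 1; residue -(58/289)*sqrt(17).


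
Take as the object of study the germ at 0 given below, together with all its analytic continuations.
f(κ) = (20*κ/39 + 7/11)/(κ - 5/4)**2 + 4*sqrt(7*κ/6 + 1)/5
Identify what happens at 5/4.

The denominator factor κ - 5/4 vanishes at 5/4 and appears to the power 2; the numerator there equals 548/429, nonzero, and no other factor vanishes.
The branch terms are analytic at this point.
Hence a pole whose order is the multiplicity, 2.

The point is a pole of order 2.


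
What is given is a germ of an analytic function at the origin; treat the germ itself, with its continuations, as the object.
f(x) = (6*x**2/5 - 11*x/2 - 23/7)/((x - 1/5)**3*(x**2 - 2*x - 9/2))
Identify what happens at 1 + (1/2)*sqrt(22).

The denominator factor x**2 - 2*x - 9/2 vanishes at 1 + (1/2)*sqrt(22) and appears to the power 1; the numerator there equals -69/70 - (31/20)*sqrt(22), nonzero, and no other factor vanishes.
Hence a pole whose order is the multiplicity, 1.

The point is a pole of order 1.


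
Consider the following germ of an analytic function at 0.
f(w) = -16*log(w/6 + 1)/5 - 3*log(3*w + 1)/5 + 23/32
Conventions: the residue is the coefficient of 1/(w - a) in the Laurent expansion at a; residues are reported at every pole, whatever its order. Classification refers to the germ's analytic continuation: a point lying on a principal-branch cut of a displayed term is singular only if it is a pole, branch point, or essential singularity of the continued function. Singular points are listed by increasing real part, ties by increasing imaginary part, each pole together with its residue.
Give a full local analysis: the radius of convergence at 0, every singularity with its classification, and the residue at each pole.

Radius of convergence at 0: 1/3.
At -6: a logarithmic branch point.
At -1/3: a logarithmic branch point.

Branch term (-16/5)*log(1 - w/(-6)): its argument vanishes at w = -6, a logarithmic branch point, modulus 6.
Branch term (-3/5)*log(1 - w/(-1/3)): its argument vanishes at w = -1/3, a logarithmic branch point, modulus 1/3.
The radius of convergence is the smallest modulus among the singular points: 1/3.
List the singular points by increasing real part (a conjugate pair: the negative imaginary part first).


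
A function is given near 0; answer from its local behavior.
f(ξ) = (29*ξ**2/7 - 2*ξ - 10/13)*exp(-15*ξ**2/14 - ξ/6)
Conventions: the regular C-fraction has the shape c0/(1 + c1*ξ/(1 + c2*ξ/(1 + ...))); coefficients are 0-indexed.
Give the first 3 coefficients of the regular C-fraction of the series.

Taylor coefficients (expand at 0): a_0 = -10/13, a_1 = -73/39, a_2 = 1333/252.
c0 = a_0 = -10/13. Peel one level at a time: if S = 1 + c*ξ/S' with S'(0) = 1, then c is the ξ-coefficient of S and S' = c*ξ/(S - 1).
S_1 = c0/f = 1 + (-73/30)*ξ + (161251/12600)*ξ^2 + ...; c1 = -73/30.
S_2 = c1*ξ/(S_1 - 1) = 1 + (161251/30660)*ξ + ...; c2 = 161251/30660.

The regular C-fraction coefficients are [-10/13, -73/30, 161251/30660].


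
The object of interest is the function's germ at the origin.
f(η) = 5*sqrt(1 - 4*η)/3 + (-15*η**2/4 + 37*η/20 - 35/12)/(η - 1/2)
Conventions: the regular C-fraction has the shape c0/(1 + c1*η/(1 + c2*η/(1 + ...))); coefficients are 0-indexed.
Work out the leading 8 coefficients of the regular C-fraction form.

The regular C-fraction coefficients are [15/2, -139/225, -116354/31275, 44094375/16173206, -418819649/912099006, -7038020752/23619620349, -62737798149/22781981051, -21643032653/60512883251].

Taylor coefficients (expand at 0): a_0 = 15/2, a_1 = 139/30, a_2 = 201/10, a_3 = 201/5, a_4 = 1156/15, a_5 = 704/5, a_6 = 3524/15, a_7 = 4648/15.
c0 = a_0 = 15/2. Peel one level at a time: if S = 1 + c*η/S' with S'(0) = 1, then c is the η-coefficient of S and S' = c*η/(S - 1).
S_1 = c0/f = 1 + (-139/225)*η + (-116354/50625)*η^2 + ...; c1 = -139/225.
S_2 = c1*η/(S_1 - 1) = 1 + (-116354/31275)*η + (195975/19321)*η^2 + ...; c2 = -116354/31275.
S_3 = c2*η/(S_2 - 1) = 1 + (44094375/16173206)*η + (16948636875/13538253316)*η^2 + ...; c3 = 44094375/16173206.
S_4 = c3*η/(S_3 - 1) = 1 + (-418819649/912099006)*η + (-8407832/61449921)*η^2 + ...; c4 = -418819649/912099006.
S_5 = c4*η/(S_4 - 1) = 1 + (-7038020752/23619620349)*η + (-7449719368112/9078717374281)*η^2 + ...; c5 = -7038020752/23619620349.
S_6 = c5*η/(S_5 - 1) = 1 + (-62737798149/22781981051)*η + (-56307537/57168721)*η^2 + ...; c6 = -62737798149/22781981051.
S_7 = c6*η/(S_6 - 1) = 1 + (-21643032653/60512883251)*η + ...; c7 = -21643032653/60512883251.


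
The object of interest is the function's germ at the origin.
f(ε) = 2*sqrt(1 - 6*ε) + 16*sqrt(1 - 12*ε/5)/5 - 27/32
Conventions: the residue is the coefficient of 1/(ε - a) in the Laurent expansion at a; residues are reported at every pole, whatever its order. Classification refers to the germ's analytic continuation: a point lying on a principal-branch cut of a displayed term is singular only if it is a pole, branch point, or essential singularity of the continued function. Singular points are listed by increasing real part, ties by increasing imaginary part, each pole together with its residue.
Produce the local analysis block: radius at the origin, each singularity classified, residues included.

Branch term (2)*sqrt(1 - ε/(1/6)): its argument vanishes at ε = 1/6, a square-root branch point, modulus 1/6.
Branch term (16/5)*sqrt(1 - ε/(5/12)): its argument vanishes at ε = 5/12, a square-root branch point, modulus 5/12.
The radius of convergence is the smallest modulus among the singular points: 1/6.
List the singular points by increasing real part (a conjugate pair: the negative imaginary part first).

Radius of convergence at 0: 1/6.
At 1/6: an algebraic (square-root) branch point.
At 5/12: an algebraic (square-root) branch point.


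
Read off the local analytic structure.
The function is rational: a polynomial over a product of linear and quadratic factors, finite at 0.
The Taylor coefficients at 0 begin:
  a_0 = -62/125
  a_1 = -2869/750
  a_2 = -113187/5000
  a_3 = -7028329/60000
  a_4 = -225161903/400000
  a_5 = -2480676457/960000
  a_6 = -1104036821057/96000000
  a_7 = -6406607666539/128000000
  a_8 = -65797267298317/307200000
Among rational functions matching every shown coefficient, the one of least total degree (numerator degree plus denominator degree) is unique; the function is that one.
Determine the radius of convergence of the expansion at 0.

No rational of total degree below 7 reproduces all 9 coefficients; solving the [2/5] Pade equations on them gives f(k) = (5*k**2 - 5*k/3 + 31/10)/((k - 4)*(k**2 - 5*k + 5/4)**2), whose expansion matches every shown term.
Denominator factor (k**2 - 5*k + 5/4)^2: discriminant 20, real irrational roots 5/2 + sqrt(5) and 5/2 - sqrt(5); poles of order 2, moduli 5/2 + sqrt(5) and 5/2 - sqrt(5).
Denominator factor (k - 4): pole of order 1 at 4, modulus 4.
The radius of convergence is the smallest modulus among the singular points: 5/2 - sqrt(5).

The radius of convergence is 5/2 - sqrt(5).


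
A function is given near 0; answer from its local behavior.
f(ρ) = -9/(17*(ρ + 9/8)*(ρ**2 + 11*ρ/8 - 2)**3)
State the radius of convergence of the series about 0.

Denominator factor (ρ + 9/8): pole of order 1 at -9/8, modulus 9/8.
Denominator factor (ρ**2 + 11*ρ/8 - 2)^3: discriminant 633/64, real irrational roots -11/16 + (1/16)*sqrt(633) and -11/16 - (1/16)*sqrt(633); poles of order 3, moduli -11/16 + (1/16)*sqrt(633) and 11/16 + (1/16)*sqrt(633).
The radius of convergence is the smallest modulus among the singular points: -11/16 + (1/16)*sqrt(633).

The radius of convergence is -11/16 + (1/16)*sqrt(633).


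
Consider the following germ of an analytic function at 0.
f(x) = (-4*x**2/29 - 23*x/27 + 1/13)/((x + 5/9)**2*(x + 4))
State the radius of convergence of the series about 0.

Denominator factor (x + 5/9)^2: pole of order 2 at -5/9, modulus 5/9.
Denominator factor (x + 4): pole of order 1 at -4, modulus 4.
The radius of convergence is the smallest modulus among the singular points: 5/9.

The radius of convergence is 5/9.


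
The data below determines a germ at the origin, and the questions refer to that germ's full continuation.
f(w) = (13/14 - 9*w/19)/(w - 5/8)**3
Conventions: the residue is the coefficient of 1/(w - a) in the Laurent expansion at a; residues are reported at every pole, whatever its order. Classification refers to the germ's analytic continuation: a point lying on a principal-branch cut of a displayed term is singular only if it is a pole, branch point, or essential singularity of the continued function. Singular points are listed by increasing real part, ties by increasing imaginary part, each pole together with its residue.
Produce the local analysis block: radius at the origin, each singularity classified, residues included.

Denominator factor (w - 5/8)^3: pole of order 3 at 5/8, modulus 5/8.
The radius of convergence is the smallest modulus among the singular points: 5/8.
At the order-3 pole 5/8 set g(w) = (w - (5/8))^3*f(w) = 13/14 - 9*w/19.
Order-3 pole: residue = g''(a)/2; g''(5/8) = 0, so the residue is 0.

Radius of convergence at 0: 5/8.
At 5/8: a pole of order 3; residue 0.


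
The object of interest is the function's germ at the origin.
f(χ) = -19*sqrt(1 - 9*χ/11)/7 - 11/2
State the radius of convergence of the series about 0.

The radius of convergence is 11/9.

Branch term (-19/7)*sqrt(1 - χ/(11/9)): its argument vanishes at χ = 11/9, a square-root branch point, modulus 11/9.
The radius of convergence is the smallest modulus among the singular points: 11/9.


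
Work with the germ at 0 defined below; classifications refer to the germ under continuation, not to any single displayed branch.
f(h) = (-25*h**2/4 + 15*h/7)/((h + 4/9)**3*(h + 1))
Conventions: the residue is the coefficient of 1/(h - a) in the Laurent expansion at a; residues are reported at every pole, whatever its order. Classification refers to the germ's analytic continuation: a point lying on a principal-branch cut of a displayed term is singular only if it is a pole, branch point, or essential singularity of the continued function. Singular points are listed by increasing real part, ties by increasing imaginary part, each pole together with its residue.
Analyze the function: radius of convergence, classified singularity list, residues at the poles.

Radius of convergence at 0: 4/9.
At -1: a pole of order 1; residue 34263/700.
At -4/9: a pole of order 3; residue -34263/700.

Denominator factor (h + 1): pole of order 1 at -1, modulus 1.
Denominator factor (h + 4/9)^3: pole of order 3 at -4/9, modulus 4/9.
The radius of convergence is the smallest modulus among the singular points: 4/9.
At the order-1 pole -1 set g(h) = (h - (-1))*f(h) = (-25*h**2/4 + 15*h/7)/(h + 4/9)**3.
Simple pole: residue = g(a) at a = -1, which is 34263/700.
At the order-3 pole -4/9 set g(h) = (h - (-4/9))^3*f(h) = (-25*h**2/4 + 15*h/7)/(h + 1).
Order-3 pole: residue = g''(a)/2; g''(-4/9) = -34263/350, so the residue is -34263/700.
List the singular points by increasing real part (a conjugate pair: the negative imaginary part first).


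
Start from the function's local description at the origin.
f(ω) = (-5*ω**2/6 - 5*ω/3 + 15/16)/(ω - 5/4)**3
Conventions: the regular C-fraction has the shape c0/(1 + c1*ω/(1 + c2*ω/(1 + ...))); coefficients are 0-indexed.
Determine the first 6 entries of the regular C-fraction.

Taylor coefficients (expand at 0): a_0 = -12/25, a_1 = -112/375, a_2 = 1184/1875, a_3 = 1152/625, a_4 = 28672/9375, a_5 = 966656/234375.
c0 = a_0 = -12/25. Peel one level at a time: if S = 1 + c*ω/S' with S'(0) = 1, then c is the ω-coefficient of S and S' = c*ω/(S - 1).
S_1 = c0/f = 1 + (-28/45)*ω + (3448/2025)*ω^2 + ...; c1 = -28/45.
S_2 = c1*ω/(S_1 - 1) = 1 + (862/315)*ω + (13036/1225)*ω^2 + ...; c2 = 862/315.
S_3 = c2*ω/(S_2 - 1) = 1 + (-58662/15085)*ω + (-7475256/4644025)*ω^2 + ...; c3 = -58662/15085.
S_4 = c3*ω/(S_3 - 1) = 1 + (-2907044/7023145)*ω + (-23256352/265527025)*ω^2 + ...; c4 = -2907044/7023145.
S_5 = c4*ω/(S_4 - 1) = 1 + (-3448/16295)*ω + ...; c5 = -3448/16295.

The regular C-fraction coefficients are [-12/25, -28/45, 862/315, -58662/15085, -2907044/7023145, -3448/16295].


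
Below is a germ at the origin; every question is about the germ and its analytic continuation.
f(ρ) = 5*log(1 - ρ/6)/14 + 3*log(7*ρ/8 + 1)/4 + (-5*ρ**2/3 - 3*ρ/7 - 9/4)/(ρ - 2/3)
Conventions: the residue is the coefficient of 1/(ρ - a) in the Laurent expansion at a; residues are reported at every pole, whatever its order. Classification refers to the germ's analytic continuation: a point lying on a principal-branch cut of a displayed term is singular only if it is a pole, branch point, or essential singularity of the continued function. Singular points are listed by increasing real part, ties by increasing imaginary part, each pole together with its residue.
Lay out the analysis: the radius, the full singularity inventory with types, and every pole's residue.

Denominator factor (ρ - 2/3): pole of order 1 at 2/3, modulus 2/3.
Branch term (5/14)*log(1 - ρ/(6)): its argument vanishes at ρ = 6, a logarithmic branch point, modulus 6.
Branch term (3/4)*log(1 - ρ/(-8/7)): its argument vanishes at ρ = -8/7, a logarithmic branch point, modulus 8/7.
The radius of convergence is the smallest modulus among the singular points: 2/3.
The branch terms are analytic at 2/3 and contribute nothing to the residue; only the rational part matters.
At the order-1 pole 2/3 set g(ρ) = (ρ - (2/3))*(rational part) = -5*ρ**2/3 - 3*ρ/7 - 9/4.
Simple pole: residue = g(a) at a = 2/3, which is -2477/756.
List the singular points by increasing real part (a conjugate pair: the negative imaginary part first).

Radius of convergence at 0: 2/3.
At -8/7: a logarithmic branch point.
At 2/3: a pole of order 1; residue -2477/756.
At 6: a logarithmic branch point.


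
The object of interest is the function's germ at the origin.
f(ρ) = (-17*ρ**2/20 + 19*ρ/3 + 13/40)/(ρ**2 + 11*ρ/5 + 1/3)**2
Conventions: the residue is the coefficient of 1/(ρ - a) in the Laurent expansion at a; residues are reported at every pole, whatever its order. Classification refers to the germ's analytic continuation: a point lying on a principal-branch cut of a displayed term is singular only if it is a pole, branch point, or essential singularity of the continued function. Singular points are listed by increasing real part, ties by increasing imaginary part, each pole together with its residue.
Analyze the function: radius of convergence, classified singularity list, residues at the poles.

Radius of convergence at 0: 11/10 - (1/30)*sqrt(789).
At -11/10 - (1/30)*sqrt(789): a pole of order 2; residue -(20775/276676)*sqrt(789).
At -11/10 + (1/30)*sqrt(789): a pole of order 2; residue (20775/276676)*sqrt(789).


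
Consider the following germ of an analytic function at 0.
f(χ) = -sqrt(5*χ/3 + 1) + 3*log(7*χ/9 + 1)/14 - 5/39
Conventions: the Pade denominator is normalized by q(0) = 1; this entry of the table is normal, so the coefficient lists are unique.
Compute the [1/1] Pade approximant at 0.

Taylor coefficients needed (expand at 0): a_0 = -44/39, a_1 = -2/3, a_2 = 61/216.
Write the denominator as Q(χ) = 1 + q1*χ. Requiring Q*f - P = O(χ^3) with deg P <= 1 kills the coefficients of χ^2..χ^2 in Q*f:
  χ^2: a_2 + q1*a_1 = 0, i.e. 61/216 + (-2/3)*q1 = 0.
Solving this linear system: q1 = 61/144.
The numerator is Q*f truncated at degree 1: P0 = a_0 = -44/39; P1 = a_1 + q1*a_0 = -1607/1404.

The Pade approximant has numerator coefficients [-44/39, -1607/1404]; denominator coefficients [1, 61/144].


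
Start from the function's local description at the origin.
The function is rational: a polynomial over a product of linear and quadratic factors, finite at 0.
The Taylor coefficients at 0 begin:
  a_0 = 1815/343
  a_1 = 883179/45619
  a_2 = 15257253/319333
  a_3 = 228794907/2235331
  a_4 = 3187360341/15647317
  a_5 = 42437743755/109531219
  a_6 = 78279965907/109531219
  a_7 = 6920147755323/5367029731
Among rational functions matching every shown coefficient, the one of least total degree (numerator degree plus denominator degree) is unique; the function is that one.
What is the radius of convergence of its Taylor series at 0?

The radius of convergence is 7/11.

No rational of total degree below 3 reproduces all 8 coefficients; solving the [1/2] Pade equations on them gives f(v) = (21*v/19 + 15/7)/(v - 7/11)**2, whose expansion matches every shown term.
Denominator factor (v - 7/11)^2: pole of order 2 at 7/11, modulus 7/11.
The radius of convergence is the smallest modulus among the singular points: 7/11.
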